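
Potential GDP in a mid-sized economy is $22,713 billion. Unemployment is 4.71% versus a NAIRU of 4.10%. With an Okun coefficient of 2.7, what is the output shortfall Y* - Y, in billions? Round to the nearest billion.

$374 billion

Output gap = -2.7 × (4.71 - 4.1) = -2.7 × 0.61 = -1.647%.
Actual GDP ≈ 22713 × 0.98353 ≈ 22339 billion, so the shortfall is 22713 - 22339 = 374 billion.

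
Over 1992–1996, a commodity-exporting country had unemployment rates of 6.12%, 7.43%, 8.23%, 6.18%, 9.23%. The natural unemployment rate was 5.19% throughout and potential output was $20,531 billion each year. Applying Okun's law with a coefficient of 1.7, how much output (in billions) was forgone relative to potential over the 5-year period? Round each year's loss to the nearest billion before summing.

$3,924 billion

Year 1992: gap = -1.7 × (6.12 - 5.19) = -1.581%, loss ≈ 20531 × 1.581/100 ≈ 325.
Year 1993: gap = -1.7 × (7.43 - 5.19) = -3.808%, loss ≈ 20531 × 3.808/100 ≈ 782.
Year 1994: gap = -1.7 × (8.23 - 5.19) = -5.168%, loss ≈ 20531 × 5.168/100 ≈ 1061.
Year 1995: gap = -1.7 × (6.18 - 5.19) = -1.683%, loss ≈ 20531 × 1.683/100 ≈ 346.
Year 1996: gap = -1.7 × (9.23 - 5.19) = -6.868%, loss ≈ 20531 × 6.868/100 ≈ 1410.
Total lost output = 325 + 782 + 1061 + 346 + 1410 = 3924 billion.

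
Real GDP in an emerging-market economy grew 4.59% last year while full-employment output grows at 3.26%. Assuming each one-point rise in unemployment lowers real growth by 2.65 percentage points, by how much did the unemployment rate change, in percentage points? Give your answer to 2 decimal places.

-0.50 percentage points

Growth-rate Okun's law: g_Y = g_Y* - β × Δu, so Δu = (g_Y* - g_Y)/β.
Δu = (3.26 - 4.59)/2.65 = -1.33/2.65 = -0.50 percentage points.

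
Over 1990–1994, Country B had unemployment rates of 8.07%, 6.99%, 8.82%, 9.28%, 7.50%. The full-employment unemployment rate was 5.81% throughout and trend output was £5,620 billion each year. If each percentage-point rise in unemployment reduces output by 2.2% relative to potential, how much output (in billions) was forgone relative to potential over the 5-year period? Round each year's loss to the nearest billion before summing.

£1,435 billion

Year 1990: gap = -2.2 × (8.07 - 5.81) = -4.972%, loss ≈ 5620 × 4.972/100 ≈ 279.
Year 1991: gap = -2.2 × (6.99 - 5.81) = -2.596%, loss ≈ 5620 × 2.596/100 ≈ 146.
Year 1992: gap = -2.2 × (8.82 - 5.81) = -6.622%, loss ≈ 5620 × 6.622/100 ≈ 372.
Year 1993: gap = -2.2 × (9.28 - 5.81) = -7.634%, loss ≈ 5620 × 7.634/100 ≈ 429.
Year 1994: gap = -2.2 × (7.5 - 5.81) = -3.718%, loss ≈ 5620 × 3.718/100 ≈ 209.
Total lost output = 279 + 146 + 372 + 429 + 209 = 1435 billion.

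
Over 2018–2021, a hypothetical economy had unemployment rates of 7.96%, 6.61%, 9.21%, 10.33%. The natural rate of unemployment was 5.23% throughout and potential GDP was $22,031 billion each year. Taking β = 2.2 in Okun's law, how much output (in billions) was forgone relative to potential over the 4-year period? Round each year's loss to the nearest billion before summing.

$6,393 billion

Year 2018: gap = -2.2 × (7.96 - 5.23) = -6.006%, loss ≈ 22031 × 6.006/100 ≈ 1323.
Year 2019: gap = -2.2 × (6.61 - 5.23) = -3.036%, loss ≈ 22031 × 3.036/100 ≈ 669.
Year 2020: gap = -2.2 × (9.21 - 5.23) = -8.756%, loss ≈ 22031 × 8.756/100 ≈ 1929.
Year 2021: gap = -2.2 × (10.33 - 5.23) = -11.22%, loss ≈ 22031 × 11.22/100 ≈ 2472.
Total lost output = 1323 + 669 + 1929 + 2472 = 6393 billion.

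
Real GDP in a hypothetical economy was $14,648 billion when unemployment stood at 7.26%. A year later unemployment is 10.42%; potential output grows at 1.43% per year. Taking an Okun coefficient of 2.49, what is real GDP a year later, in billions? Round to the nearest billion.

$13,705 billion

Δu = 10.42 - 7.26 = 3.16 points.
Okun's law (growth form): g_Y = g_Y* - β × Δu = 1.43 - 2.49 × (3.16) = 1.43 - 7.8684 = -6.4384%.
Real GDP in the next year = 14648 × (1 - 6.4384/100) = 14648 × 0.935616 ≈ 13705 billion.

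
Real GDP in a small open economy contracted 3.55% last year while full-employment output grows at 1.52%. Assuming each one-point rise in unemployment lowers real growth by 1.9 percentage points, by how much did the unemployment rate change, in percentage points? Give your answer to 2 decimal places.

2.67 percentage points

Growth-rate Okun's law: g_Y = g_Y* - β × Δu, so Δu = (g_Y* - g_Y)/β.
Δu = (1.52 + 3.55)/1.9 = 5.07/1.9 = 2.67 percentage points.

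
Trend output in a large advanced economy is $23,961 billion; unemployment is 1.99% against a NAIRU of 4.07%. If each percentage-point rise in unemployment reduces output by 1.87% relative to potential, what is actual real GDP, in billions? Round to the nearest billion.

$24,893 billion

Unemployment gap = 1.99 - 4.07 = -2.08 points, so the output gap is -1.87 × (-2.08) = 3.8896%.
Actual GDP = 23961 × (1 + 3.8896/100) = 23961 × 1.038896 ≈ 24893 billion.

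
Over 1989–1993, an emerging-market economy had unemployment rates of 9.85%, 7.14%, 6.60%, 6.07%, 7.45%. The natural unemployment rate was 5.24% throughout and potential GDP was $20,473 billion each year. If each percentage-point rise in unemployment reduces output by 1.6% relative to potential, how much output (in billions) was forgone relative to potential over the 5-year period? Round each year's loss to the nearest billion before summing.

$3,573 billion

Year 1989: gap = -1.6 × (9.85 - 5.24) = -7.376%, loss ≈ 20473 × 7.376/100 ≈ 1510.
Year 1990: gap = -1.6 × (7.14 - 5.24) = -3.04%, loss ≈ 20473 × 3.04/100 ≈ 622.
Year 1991: gap = -1.6 × (6.6 - 5.24) = -2.176%, loss ≈ 20473 × 2.176/100 ≈ 445.
Year 1992: gap = -1.6 × (6.07 - 5.24) = -1.328%, loss ≈ 20473 × 1.328/100 ≈ 272.
Year 1993: gap = -1.6 × (7.45 - 5.24) = -3.536%, loss ≈ 20473 × 3.536/100 ≈ 724.
Total lost output = 1510 + 622 + 445 + 272 + 724 = 3573 billion.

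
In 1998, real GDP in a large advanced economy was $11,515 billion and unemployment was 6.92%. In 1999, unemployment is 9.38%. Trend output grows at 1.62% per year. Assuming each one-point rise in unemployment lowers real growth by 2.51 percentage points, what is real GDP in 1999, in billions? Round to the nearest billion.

Δu = 9.38 - 6.92 = 2.46 points.
Okun's law (growth form): g_Y = g_Y* - β × Δu = 1.62 - 2.51 × (2.46) = 1.62 - 6.1746 = -4.5546%.
Real GDP in the next year = 11515 × (1 - 4.5546/100) = 11515 × 0.954454 ≈ 10991 billion.

$10,991 billion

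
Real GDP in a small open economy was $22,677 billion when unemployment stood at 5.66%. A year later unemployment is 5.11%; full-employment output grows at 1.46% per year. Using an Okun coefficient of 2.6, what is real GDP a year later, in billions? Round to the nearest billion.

Δu = 5.11 - 5.66 = -0.55 points.
Okun's law (growth form): g_Y = g_Y* - β × Δu = 1.46 - 2.6 × (-0.55) = 1.46 + 1.43 = 2.89%.
Real GDP in the next year = 22677 × (1 + 2.89/100) = 22677 × 1.0289 ≈ 23332 billion.

$23,332 billion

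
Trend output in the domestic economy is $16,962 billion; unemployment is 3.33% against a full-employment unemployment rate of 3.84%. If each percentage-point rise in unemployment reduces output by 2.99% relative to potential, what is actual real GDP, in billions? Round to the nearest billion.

Unemployment gap = 3.33 - 3.84 = -0.51 points, so the output gap is -2.99 × (-0.51) = 1.5249%.
Actual GDP = 16962 × (1 + 1.5249/100) = 16962 × 1.015249 ≈ 17221 billion.

$17,221 billion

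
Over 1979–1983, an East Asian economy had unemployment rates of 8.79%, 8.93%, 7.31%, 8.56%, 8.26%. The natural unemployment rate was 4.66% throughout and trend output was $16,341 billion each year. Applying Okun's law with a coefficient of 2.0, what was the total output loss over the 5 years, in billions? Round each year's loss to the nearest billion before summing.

Year 1979: gap = -2.0 × (8.79 - 4.66) = -8.26%, loss ≈ 16341 × 8.26/100 ≈ 1350.
Year 1980: gap = -2.0 × (8.93 - 4.66) = -8.54%, loss ≈ 16341 × 8.54/100 ≈ 1396.
Year 1981: gap = -2.0 × (7.31 - 4.66) = -5.3%, loss ≈ 16341 × 5.3/100 ≈ 866.
Year 1982: gap = -2.0 × (8.56 - 4.66) = -7.8%, loss ≈ 16341 × 7.8/100 ≈ 1275.
Year 1983: gap = -2.0 × (8.26 - 4.66) = -7.2%, loss ≈ 16341 × 7.2/100 ≈ 1177.
Total lost output = 1350 + 1396 + 866 + 1275 + 1177 = 6064 billion.

$6,064 billion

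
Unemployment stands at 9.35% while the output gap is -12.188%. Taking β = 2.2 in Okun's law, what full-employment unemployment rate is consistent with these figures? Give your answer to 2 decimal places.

From Okun's law, u - u* = -(output gap)/β = -(-12.188)/2.2 = 5.54 points.
So u* = 9.35 - 5.54 = 3.81%.

3.81%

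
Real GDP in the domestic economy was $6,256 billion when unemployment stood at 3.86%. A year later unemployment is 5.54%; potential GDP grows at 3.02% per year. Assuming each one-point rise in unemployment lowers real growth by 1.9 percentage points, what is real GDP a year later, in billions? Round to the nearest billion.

$6,245 billion

Δu = 5.54 - 3.86 = 1.68 points.
Okun's law (growth form): g_Y = g_Y* - β × Δu = 3.02 - 1.9 × (1.68) = 3.02 - 3.192 = -0.172%.
Real GDP in the next year = 6256 × (1 - 0.172/100) = 6256 × 0.99828 ≈ 6245 billion.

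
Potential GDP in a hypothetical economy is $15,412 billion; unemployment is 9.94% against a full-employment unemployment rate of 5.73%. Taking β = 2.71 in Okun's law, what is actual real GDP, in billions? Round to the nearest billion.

$13,654 billion

Unemployment gap = 9.94 - 5.73 = 4.21 points, so the output gap is -2.71 × 4.21 = -11.4091%.
Actual GDP = 15412 × (1 - 11.4091/100) = 15412 × 0.885909 ≈ 13654 billion.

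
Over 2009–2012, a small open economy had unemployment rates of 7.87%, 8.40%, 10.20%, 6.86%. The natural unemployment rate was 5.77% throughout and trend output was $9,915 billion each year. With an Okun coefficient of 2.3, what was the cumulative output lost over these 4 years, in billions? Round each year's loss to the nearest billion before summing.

Year 2009: gap = -2.3 × (7.87 - 5.77) = -4.83%, loss ≈ 9915 × 4.83/100 ≈ 479.
Year 2010: gap = -2.3 × (8.4 - 5.77) = -6.049%, loss ≈ 9915 × 6.049/100 ≈ 600.
Year 2011: gap = -2.3 × (10.2 - 5.77) = -10.189%, loss ≈ 9915 × 10.189/100 ≈ 1010.
Year 2012: gap = -2.3 × (6.86 - 5.77) = -2.507%, loss ≈ 9915 × 2.507/100 ≈ 249.
Total lost output = 479 + 600 + 1010 + 249 = 2338 billion.

$2,338 billion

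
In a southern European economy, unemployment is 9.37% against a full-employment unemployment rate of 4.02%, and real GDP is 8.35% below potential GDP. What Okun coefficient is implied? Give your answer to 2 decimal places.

Okun's law: output gap = -β × (u - u*).
-8.35 = -β × (9.37 - 4.02) = -β × 5.35, so β = 8.35/5.35 = 1.56.

β ≈ 1.56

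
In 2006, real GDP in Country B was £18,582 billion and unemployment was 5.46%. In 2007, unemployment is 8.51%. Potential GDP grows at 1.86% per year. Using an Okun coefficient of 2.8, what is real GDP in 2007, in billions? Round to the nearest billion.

£17,341 billion

Δu = 8.51 - 5.46 = 3.05 points.
Okun's law (growth form): g_Y = g_Y* - β × Δu = 1.86 - 2.8 × (3.05) = 1.86 - 8.54 = -6.68%.
Real GDP in the next year = 18582 × (1 - 6.68/100) = 18582 × 0.9332 ≈ 17341 billion.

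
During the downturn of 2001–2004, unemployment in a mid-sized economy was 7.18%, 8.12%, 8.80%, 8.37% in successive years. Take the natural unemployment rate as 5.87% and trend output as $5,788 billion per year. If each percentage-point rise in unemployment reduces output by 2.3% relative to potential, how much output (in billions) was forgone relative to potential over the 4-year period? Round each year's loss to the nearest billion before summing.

$1,197 billion

Year 2001: gap = -2.3 × (7.18 - 5.87) = -3.013%, loss ≈ 5788 × 3.013/100 ≈ 174.
Year 2002: gap = -2.3 × (8.12 - 5.87) = -5.175%, loss ≈ 5788 × 5.175/100 ≈ 300.
Year 2003: gap = -2.3 × (8.8 - 5.87) = -6.739%, loss ≈ 5788 × 6.739/100 ≈ 390.
Year 2004: gap = -2.3 × (8.37 - 5.87) = -5.75%, loss ≈ 5788 × 5.75/100 ≈ 333.
Total lost output = 174 + 300 + 390 + 333 = 1197 billion.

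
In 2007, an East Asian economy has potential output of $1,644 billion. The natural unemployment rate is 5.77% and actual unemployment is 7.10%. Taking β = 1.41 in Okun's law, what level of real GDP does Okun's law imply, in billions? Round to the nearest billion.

Unemployment gap = 7.1 - 5.77 = 1.33 points, so the output gap is -1.41 × 1.33 = -1.8753%.
Actual GDP = 1644 × (1 - 1.8753/100) = 1644 × 0.981247 ≈ 1613 billion.

$1,613 billion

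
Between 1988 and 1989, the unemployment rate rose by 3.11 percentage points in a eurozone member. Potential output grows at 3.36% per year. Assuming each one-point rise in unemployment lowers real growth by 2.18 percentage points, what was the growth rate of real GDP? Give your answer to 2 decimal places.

Growth-rate Okun's law: g_Y = g_Y* - β × Δu.
g_Y = 3.36 - 2.18 × (3.11) = 3.36 - 6.7798 = -3.4198%, i.e. -3.42% to 2 d.p.

-3.42%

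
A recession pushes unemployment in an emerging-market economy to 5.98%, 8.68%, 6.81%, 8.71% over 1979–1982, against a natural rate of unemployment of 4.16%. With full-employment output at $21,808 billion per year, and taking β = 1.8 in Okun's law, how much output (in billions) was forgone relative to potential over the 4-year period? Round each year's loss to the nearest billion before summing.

Year 1979: gap = -1.8 × (5.98 - 4.16) = -3.276%, loss ≈ 21808 × 3.276/100 ≈ 714.
Year 1980: gap = -1.8 × (8.68 - 4.16) = -8.136%, loss ≈ 21808 × 8.136/100 ≈ 1774.
Year 1981: gap = -1.8 × (6.81 - 4.16) = -4.77%, loss ≈ 21808 × 4.77/100 ≈ 1040.
Year 1982: gap = -1.8 × (8.71 - 4.16) = -8.19%, loss ≈ 21808 × 8.19/100 ≈ 1786.
Total lost output = 714 + 1774 + 1040 + 1786 = 5314 billion.

$5,314 billion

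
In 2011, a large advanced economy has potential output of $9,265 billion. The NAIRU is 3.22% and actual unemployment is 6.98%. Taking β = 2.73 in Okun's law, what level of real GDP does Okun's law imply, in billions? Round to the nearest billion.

Unemployment gap = 6.98 - 3.22 = 3.76 points, so the output gap is -2.73 × 3.76 = -10.2648%.
Actual GDP = 9265 × (1 - 10.2648/100) = 9265 × 0.897352 ≈ 8314 billion.

$8,314 billion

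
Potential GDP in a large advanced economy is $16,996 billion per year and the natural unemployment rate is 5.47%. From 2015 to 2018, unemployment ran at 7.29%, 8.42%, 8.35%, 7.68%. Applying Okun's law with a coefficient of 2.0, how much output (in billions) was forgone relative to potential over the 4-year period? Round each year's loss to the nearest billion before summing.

$3,352 billion

Year 2015: gap = -2.0 × (7.29 - 5.47) = -3.64%, loss ≈ 16996 × 3.64/100 ≈ 619.
Year 2016: gap = -2.0 × (8.42 - 5.47) = -5.9%, loss ≈ 16996 × 5.9/100 ≈ 1003.
Year 2017: gap = -2.0 × (8.35 - 5.47) = -5.76%, loss ≈ 16996 × 5.76/100 ≈ 979.
Year 2018: gap = -2.0 × (7.68 - 5.47) = -4.42%, loss ≈ 16996 × 4.42/100 ≈ 751.
Total lost output = 619 + 1003 + 979 + 751 = 3352 billion.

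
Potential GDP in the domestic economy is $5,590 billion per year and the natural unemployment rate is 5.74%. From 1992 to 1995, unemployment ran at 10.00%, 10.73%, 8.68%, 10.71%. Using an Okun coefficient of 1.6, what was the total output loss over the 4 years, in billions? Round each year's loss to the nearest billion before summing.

$1,535 billion

Year 1992: gap = -1.6 × (10 - 5.74) = -6.816%, loss ≈ 5590 × 6.816/100 ≈ 381.
Year 1993: gap = -1.6 × (10.73 - 5.74) = -7.984%, loss ≈ 5590 × 7.984/100 ≈ 446.
Year 1994: gap = -1.6 × (8.68 - 5.74) = -4.704%, loss ≈ 5590 × 4.704/100 ≈ 263.
Year 1995: gap = -1.6 × (10.71 - 5.74) = -7.952%, loss ≈ 5590 × 7.952/100 ≈ 445.
Total lost output = 381 + 446 + 263 + 445 = 1535 billion.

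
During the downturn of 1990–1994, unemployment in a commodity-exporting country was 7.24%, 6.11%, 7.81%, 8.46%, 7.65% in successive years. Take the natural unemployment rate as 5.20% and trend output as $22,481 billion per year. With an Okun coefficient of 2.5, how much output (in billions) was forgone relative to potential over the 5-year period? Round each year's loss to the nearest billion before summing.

Year 1990: gap = -2.5 × (7.24 - 5.2) = -5.1%, loss ≈ 22481 × 5.1/100 ≈ 1147.
Year 1991: gap = -2.5 × (6.11 - 5.2) = -2.275%, loss ≈ 22481 × 2.275/100 ≈ 511.
Year 1992: gap = -2.5 × (7.81 - 5.2) = -6.525%, loss ≈ 22481 × 6.525/100 ≈ 1467.
Year 1993: gap = -2.5 × (8.46 - 5.2) = -8.15%, loss ≈ 22481 × 8.15/100 ≈ 1832.
Year 1994: gap = -2.5 × (7.65 - 5.2) = -6.125%, loss ≈ 22481 × 6.125/100 ≈ 1377.
Total lost output = 1147 + 511 + 1467 + 1832 + 1377 = 6334 billion.

$6,334 billion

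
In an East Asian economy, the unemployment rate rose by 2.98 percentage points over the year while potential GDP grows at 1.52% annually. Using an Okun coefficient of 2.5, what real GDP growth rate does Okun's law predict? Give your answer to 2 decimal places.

Growth-rate Okun's law: g_Y = g_Y* - β × Δu.
g_Y = 1.52 - 2.5 × (2.98) = 1.52 - 7.45 = -5.93%, i.e. -5.93% to 2 d.p.

-5.93%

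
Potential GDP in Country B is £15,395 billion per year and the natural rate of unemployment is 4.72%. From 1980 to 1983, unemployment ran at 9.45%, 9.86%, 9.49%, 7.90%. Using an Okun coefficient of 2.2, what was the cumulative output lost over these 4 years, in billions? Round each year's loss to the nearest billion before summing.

£6,036 billion

Year 1980: gap = -2.2 × (9.45 - 4.72) = -10.406%, loss ≈ 15395 × 10.406/100 ≈ 1602.
Year 1981: gap = -2.2 × (9.86 - 4.72) = -11.308%, loss ≈ 15395 × 11.308/100 ≈ 1741.
Year 1982: gap = -2.2 × (9.49 - 4.72) = -10.494%, loss ≈ 15395 × 10.494/100 ≈ 1616.
Year 1983: gap = -2.2 × (7.9 - 4.72) = -6.996%, loss ≈ 15395 × 6.996/100 ≈ 1077.
Total lost output = 1602 + 1741 + 1616 + 1077 = 6036 billion.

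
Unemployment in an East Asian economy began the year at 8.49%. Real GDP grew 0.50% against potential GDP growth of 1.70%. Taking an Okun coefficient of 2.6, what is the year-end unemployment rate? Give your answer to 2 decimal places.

Growth-rate Okun's law: g_Y = g_Y* - β × Δu, so Δu = (g_Y* - g_Y)/β.
Δu = (1.7 - 0.5)/2.6 = 1.2/2.6 = 0.46 percentage points.
Year-end unemployment = 8.49 + 0.46 = 8.95%.

8.95%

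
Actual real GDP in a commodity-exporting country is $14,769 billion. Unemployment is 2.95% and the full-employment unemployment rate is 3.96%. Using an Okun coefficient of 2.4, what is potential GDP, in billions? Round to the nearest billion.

$14,419 billion

Unemployment gap = 2.95 - 3.96 = -1.01 points, so output gap = -2.4 × (-1.01) = 2.424%.
Since Y = Y* × (1 + gap/100), Y* = 14769/1.02424 ≈ 14419 billion.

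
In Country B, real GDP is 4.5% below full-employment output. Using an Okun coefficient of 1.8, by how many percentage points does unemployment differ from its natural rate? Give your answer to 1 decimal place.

Okun's law: output gap = -β × (u - u*), so u - u* = -(output gap)/β.
u - u* = -(-4.5)/1.8 = 2.5 percentage points.

2.5 percentage points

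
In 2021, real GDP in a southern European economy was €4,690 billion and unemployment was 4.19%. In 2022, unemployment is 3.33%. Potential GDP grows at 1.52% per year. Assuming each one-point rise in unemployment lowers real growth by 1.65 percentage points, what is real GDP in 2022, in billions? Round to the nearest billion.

Δu = 3.33 - 4.19 = -0.86 points.
Okun's law (growth form): g_Y = g_Y* - β × Δu = 1.52 - 1.65 × (-0.86) = 1.52 + 1.419 = 2.939%.
Real GDP in the next year = 4690 × (1 + 2.939/100) = 4690 × 1.02939 ≈ 4828 billion.

€4,828 billion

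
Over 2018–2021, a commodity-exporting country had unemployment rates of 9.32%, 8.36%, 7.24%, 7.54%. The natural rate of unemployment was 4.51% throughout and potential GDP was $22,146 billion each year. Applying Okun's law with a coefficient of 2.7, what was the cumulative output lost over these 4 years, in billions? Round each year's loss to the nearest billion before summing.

Year 2018: gap = -2.7 × (9.32 - 4.51) = -12.987%, loss ≈ 22146 × 12.987/100 ≈ 2876.
Year 2019: gap = -2.7 × (8.36 - 4.51) = -10.395%, loss ≈ 22146 × 10.395/100 ≈ 2302.
Year 2020: gap = -2.7 × (7.24 - 4.51) = -7.371%, loss ≈ 22146 × 7.371/100 ≈ 1632.
Year 2021: gap = -2.7 × (7.54 - 4.51) = -8.181%, loss ≈ 22146 × 8.181/100 ≈ 1812.
Total lost output = 2876 + 2302 + 1632 + 1812 = 8622 billion.

$8,622 billion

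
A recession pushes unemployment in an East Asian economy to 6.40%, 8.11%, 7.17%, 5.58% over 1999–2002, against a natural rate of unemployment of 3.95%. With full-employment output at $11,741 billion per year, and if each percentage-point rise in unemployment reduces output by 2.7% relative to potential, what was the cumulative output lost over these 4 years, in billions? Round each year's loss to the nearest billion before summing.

Year 1999: gap = -2.7 × (6.4 - 3.95) = -6.615%, loss ≈ 11741 × 6.615/100 ≈ 777.
Year 2000: gap = -2.7 × (8.11 - 3.95) = -11.232%, loss ≈ 11741 × 11.232/100 ≈ 1319.
Year 2001: gap = -2.7 × (7.17 - 3.95) = -8.694%, loss ≈ 11741 × 8.694/100 ≈ 1021.
Year 2002: gap = -2.7 × (5.58 - 3.95) = -4.401%, loss ≈ 11741 × 4.401/100 ≈ 517.
Total lost output = 777 + 1319 + 1021 + 517 = 3634 billion.

$3,634 billion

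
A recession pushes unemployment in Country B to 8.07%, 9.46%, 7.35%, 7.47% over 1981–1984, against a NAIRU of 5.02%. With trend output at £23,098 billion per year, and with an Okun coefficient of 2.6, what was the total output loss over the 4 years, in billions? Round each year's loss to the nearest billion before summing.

£7,368 billion

Year 1981: gap = -2.6 × (8.07 - 5.02) = -7.93%, loss ≈ 23098 × 7.93/100 ≈ 1832.
Year 1982: gap = -2.6 × (9.46 - 5.02) = -11.544%, loss ≈ 23098 × 11.544/100 ≈ 2666.
Year 1983: gap = -2.6 × (7.35 - 5.02) = -6.058%, loss ≈ 23098 × 6.058/100 ≈ 1399.
Year 1984: gap = -2.6 × (7.47 - 5.02) = -6.37%, loss ≈ 23098 × 6.37/100 ≈ 1471.
Total lost output = 1832 + 2666 + 1399 + 1471 = 7368 billion.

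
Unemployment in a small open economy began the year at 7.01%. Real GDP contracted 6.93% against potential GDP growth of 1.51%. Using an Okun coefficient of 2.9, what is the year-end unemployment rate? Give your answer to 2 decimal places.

Growth-rate Okun's law: g_Y = g_Y* - β × Δu, so Δu = (g_Y* - g_Y)/β.
Δu = (1.51 + 6.93)/2.9 = 8.44/2.9 = 2.91 percentage points.
Year-end unemployment = 7.01 + 2.91 = 9.92%.

9.92%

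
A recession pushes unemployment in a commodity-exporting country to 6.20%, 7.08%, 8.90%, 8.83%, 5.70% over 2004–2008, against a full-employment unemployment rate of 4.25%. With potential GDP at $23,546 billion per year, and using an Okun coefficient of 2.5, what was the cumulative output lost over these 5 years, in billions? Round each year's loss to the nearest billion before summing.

Year 2004: gap = -2.5 × (6.2 - 4.25) = -4.875%, loss ≈ 23546 × 4.875/100 ≈ 1148.
Year 2005: gap = -2.5 × (7.08 - 4.25) = -7.075%, loss ≈ 23546 × 7.075/100 ≈ 1666.
Year 2006: gap = -2.5 × (8.9 - 4.25) = -11.625%, loss ≈ 23546 × 11.625/100 ≈ 2737.
Year 2007: gap = -2.5 × (8.83 - 4.25) = -11.45%, loss ≈ 23546 × 11.45/100 ≈ 2696.
Year 2008: gap = -2.5 × (5.7 - 4.25) = -3.625%, loss ≈ 23546 × 3.625/100 ≈ 854.
Total lost output = 1148 + 1666 + 2737 + 2696 + 854 = 9101 billion.

$9,101 billion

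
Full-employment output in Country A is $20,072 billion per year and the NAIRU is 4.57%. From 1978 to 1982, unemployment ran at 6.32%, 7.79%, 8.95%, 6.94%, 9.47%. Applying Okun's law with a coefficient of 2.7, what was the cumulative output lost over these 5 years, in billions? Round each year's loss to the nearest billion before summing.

Year 1978: gap = -2.7 × (6.32 - 4.57) = -4.725%, loss ≈ 20072 × 4.725/100 ≈ 948.
Year 1979: gap = -2.7 × (7.79 - 4.57) = -8.694%, loss ≈ 20072 × 8.694/100 ≈ 1745.
Year 1980: gap = -2.7 × (8.95 - 4.57) = -11.826%, loss ≈ 20072 × 11.826/100 ≈ 2374.
Year 1981: gap = -2.7 × (6.94 - 4.57) = -6.399%, loss ≈ 20072 × 6.399/100 ≈ 1284.
Year 1982: gap = -2.7 × (9.47 - 4.57) = -13.23%, loss ≈ 20072 × 13.23/100 ≈ 2656.
Total lost output = 948 + 1745 + 2374 + 1284 + 2656 = 9007 billion.

$9,007 billion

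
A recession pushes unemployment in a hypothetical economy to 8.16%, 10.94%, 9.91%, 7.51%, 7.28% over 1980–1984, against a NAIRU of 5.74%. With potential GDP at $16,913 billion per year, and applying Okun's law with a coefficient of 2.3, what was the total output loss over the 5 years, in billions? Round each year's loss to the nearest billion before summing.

$5,874 billion

Year 1980: gap = -2.3 × (8.16 - 5.74) = -5.566%, loss ≈ 16913 × 5.566/100 ≈ 941.
Year 1981: gap = -2.3 × (10.94 - 5.74) = -11.96%, loss ≈ 16913 × 11.96/100 ≈ 2023.
Year 1982: gap = -2.3 × (9.91 - 5.74) = -9.591%, loss ≈ 16913 × 9.591/100 ≈ 1622.
Year 1983: gap = -2.3 × (7.51 - 5.74) = -4.071%, loss ≈ 16913 × 4.071/100 ≈ 689.
Year 1984: gap = -2.3 × (7.28 - 5.74) = -3.542%, loss ≈ 16913 × 3.542/100 ≈ 599.
Total lost output = 941 + 2023 + 1622 + 689 + 599 = 5874 billion.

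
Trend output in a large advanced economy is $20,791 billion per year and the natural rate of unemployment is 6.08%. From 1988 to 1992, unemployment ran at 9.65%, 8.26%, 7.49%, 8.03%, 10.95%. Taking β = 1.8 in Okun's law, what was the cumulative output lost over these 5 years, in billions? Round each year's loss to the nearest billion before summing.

Year 1988: gap = -1.8 × (9.65 - 6.08) = -6.426%, loss ≈ 20791 × 6.426/100 ≈ 1336.
Year 1989: gap = -1.8 × (8.26 - 6.08) = -3.924%, loss ≈ 20791 × 3.924/100 ≈ 816.
Year 1990: gap = -1.8 × (7.49 - 6.08) = -2.538%, loss ≈ 20791 × 2.538/100 ≈ 528.
Year 1991: gap = -1.8 × (8.03 - 6.08) = -3.51%, loss ≈ 20791 × 3.51/100 ≈ 730.
Year 1992: gap = -1.8 × (10.95 - 6.08) = -8.766%, loss ≈ 20791 × 8.766/100 ≈ 1823.
Total lost output = 1336 + 816 + 528 + 730 + 1823 = 5233 billion.

$5,233 billion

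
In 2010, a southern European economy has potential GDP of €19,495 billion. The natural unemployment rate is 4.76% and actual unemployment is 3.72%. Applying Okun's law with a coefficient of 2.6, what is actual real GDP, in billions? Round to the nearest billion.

Unemployment gap = 3.72 - 4.76 = -1.04 points, so the output gap is -2.6 × (-1.04) = 2.704%.
Actual GDP = 19495 × (1 + 2.704/100) = 19495 × 1.02704 ≈ 20022 billion.

€20,022 billion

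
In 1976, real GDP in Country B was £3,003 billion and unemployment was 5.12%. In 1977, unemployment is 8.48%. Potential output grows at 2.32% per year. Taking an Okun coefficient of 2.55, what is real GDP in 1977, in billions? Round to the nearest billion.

£2,815 billion

Δu = 8.48 - 5.12 = 3.36 points.
Okun's law (growth form): g_Y = g_Y* - β × Δu = 2.32 - 2.55 × (3.36) = 2.32 - 8.568 = -6.248%.
Real GDP in the next year = 3003 × (1 - 6.248/100) = 3003 × 0.93752 ≈ 2815 billion.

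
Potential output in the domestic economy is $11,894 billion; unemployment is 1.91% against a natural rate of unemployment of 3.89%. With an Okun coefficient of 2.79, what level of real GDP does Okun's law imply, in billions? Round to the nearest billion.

$12,551 billion

Unemployment gap = 1.91 - 3.89 = -1.98 points, so the output gap is -2.79 × (-1.98) = 5.5242%.
Actual GDP = 11894 × (1 + 5.5242/100) = 11894 × 1.055242 ≈ 12551 billion.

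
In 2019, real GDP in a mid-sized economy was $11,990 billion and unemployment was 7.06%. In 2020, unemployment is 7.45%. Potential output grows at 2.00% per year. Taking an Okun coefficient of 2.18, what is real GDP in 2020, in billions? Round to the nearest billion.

$12,128 billion

Δu = 7.45 - 7.06 = 0.39 points.
Okun's law (growth form): g_Y = g_Y* - β × Δu = 2.00 - 2.18 × (0.39) = 2 - 0.8502 = 1.1498%.
Real GDP in the next year = 11990 × (1 + 1.1498/100) = 11990 × 1.011498 ≈ 12128 billion.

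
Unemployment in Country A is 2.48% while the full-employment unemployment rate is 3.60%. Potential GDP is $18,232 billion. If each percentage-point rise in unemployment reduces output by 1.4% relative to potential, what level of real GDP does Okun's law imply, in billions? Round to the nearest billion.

Unemployment gap = 2.48 - 3.6 = -1.12 points, so the output gap is -1.4 × (-1.12) = 1.568%.
Actual GDP = 18232 × (1 + 1.568/100) = 18232 × 1.01568 ≈ 18518 billion.

$18,518 billion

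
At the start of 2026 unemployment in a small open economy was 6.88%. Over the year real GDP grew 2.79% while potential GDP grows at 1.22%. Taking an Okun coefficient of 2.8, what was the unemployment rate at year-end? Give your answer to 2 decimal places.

6.32%

Growth-rate Okun's law: g_Y = g_Y* - β × Δu, so Δu = (g_Y* - g_Y)/β.
Δu = (1.22 - 2.79)/2.8 = -1.57/2.8 = -0.56 percentage points.
Year-end unemployment = 6.88 - 0.56 = 6.32%.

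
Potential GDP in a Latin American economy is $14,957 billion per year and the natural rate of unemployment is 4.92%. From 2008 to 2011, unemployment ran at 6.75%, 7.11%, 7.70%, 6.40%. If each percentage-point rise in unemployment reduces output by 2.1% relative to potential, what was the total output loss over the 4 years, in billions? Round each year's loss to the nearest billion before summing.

$2,601 billion

Year 2008: gap = -2.1 × (6.75 - 4.92) = -3.843%, loss ≈ 14957 × 3.843/100 ≈ 575.
Year 2009: gap = -2.1 × (7.11 - 4.92) = -4.599%, loss ≈ 14957 × 4.599/100 ≈ 688.
Year 2010: gap = -2.1 × (7.7 - 4.92) = -5.838%, loss ≈ 14957 × 5.838/100 ≈ 873.
Year 2011: gap = -2.1 × (6.4 - 4.92) = -3.108%, loss ≈ 14957 × 3.108/100 ≈ 465.
Total lost output = 575 + 688 + 873 + 465 = 2601 billion.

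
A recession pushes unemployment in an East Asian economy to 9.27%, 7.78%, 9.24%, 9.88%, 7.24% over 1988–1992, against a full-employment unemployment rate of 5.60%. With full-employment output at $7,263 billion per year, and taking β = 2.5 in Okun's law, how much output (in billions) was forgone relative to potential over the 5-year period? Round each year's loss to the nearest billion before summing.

Year 1988: gap = -2.5 × (9.27 - 5.6) = -9.175%, loss ≈ 7263 × 9.175/100 ≈ 666.
Year 1989: gap = -2.5 × (7.78 - 5.6) = -5.45%, loss ≈ 7263 × 5.45/100 ≈ 396.
Year 1990: gap = -2.5 × (9.24 - 5.6) = -9.1%, loss ≈ 7263 × 9.1/100 ≈ 661.
Year 1991: gap = -2.5 × (9.88 - 5.6) = -10.7%, loss ≈ 7263 × 10.7/100 ≈ 777.
Year 1992: gap = -2.5 × (7.24 - 5.6) = -4.1%, loss ≈ 7263 × 4.1/100 ≈ 298.
Total lost output = 666 + 396 + 661 + 777 + 298 = 2798 billion.

$2,798 billion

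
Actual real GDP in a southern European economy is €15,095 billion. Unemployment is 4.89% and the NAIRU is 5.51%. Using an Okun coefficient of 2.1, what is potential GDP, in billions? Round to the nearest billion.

Unemployment gap = 4.89 - 5.51 = -0.62 points, so output gap = -2.1 × (-0.62) = 1.302%.
Since Y = Y* × (1 + gap/100), Y* = 15095/1.01302 ≈ 14901 billion.

€14,901 billion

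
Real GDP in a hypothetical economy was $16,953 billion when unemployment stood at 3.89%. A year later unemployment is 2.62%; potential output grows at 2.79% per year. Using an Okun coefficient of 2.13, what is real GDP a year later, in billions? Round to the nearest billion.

Δu = 2.62 - 3.89 = -1.27 points.
Okun's law (growth form): g_Y = g_Y* - β × Δu = 2.79 - 2.13 × (-1.27) = 2.79 + 2.7051 = 5.4951%.
Real GDP in the next year = 16953 × (1 + 5.4951/100) = 16953 × 1.054951 ≈ 17885 billion.

$17,885 billion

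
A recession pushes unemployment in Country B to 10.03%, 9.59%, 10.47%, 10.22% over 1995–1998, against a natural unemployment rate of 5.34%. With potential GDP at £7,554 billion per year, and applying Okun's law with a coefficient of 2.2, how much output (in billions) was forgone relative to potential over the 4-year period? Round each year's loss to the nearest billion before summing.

Year 1995: gap = -2.2 × (10.03 - 5.34) = -10.318%, loss ≈ 7554 × 10.318/100 ≈ 779.
Year 1996: gap = -2.2 × (9.59 - 5.34) = -9.35%, loss ≈ 7554 × 9.35/100 ≈ 706.
Year 1997: gap = -2.2 × (10.47 - 5.34) = -11.286%, loss ≈ 7554 × 11.286/100 ≈ 853.
Year 1998: gap = -2.2 × (10.22 - 5.34) = -10.736%, loss ≈ 7554 × 10.736/100 ≈ 811.
Total lost output = 779 + 706 + 853 + 811 = 3149 billion.

£3,149 billion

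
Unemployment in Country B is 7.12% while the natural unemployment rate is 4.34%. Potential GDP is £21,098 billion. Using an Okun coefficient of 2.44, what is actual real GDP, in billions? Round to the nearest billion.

Unemployment gap = 7.12 - 4.34 = 2.78 points, so the output gap is -2.44 × 2.78 = -6.7832%.
Actual GDP = 21098 × (1 - 6.7832/100) = 21098 × 0.932168 ≈ 19667 billion.

£19,667 billion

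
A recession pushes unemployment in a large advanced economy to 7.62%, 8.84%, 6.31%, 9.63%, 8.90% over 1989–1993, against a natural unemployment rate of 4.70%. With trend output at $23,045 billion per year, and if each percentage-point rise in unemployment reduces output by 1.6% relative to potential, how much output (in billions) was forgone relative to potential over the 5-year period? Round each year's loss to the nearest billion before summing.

Year 1989: gap = -1.6 × (7.62 - 4.7) = -4.672%, loss ≈ 23045 × 4.672/100 ≈ 1077.
Year 1990: gap = -1.6 × (8.84 - 4.7) = -6.624%, loss ≈ 23045 × 6.624/100 ≈ 1527.
Year 1991: gap = -1.6 × (6.31 - 4.7) = -2.576%, loss ≈ 23045 × 2.576/100 ≈ 594.
Year 1992: gap = -1.6 × (9.63 - 4.7) = -7.888%, loss ≈ 23045 × 7.888/100 ≈ 1818.
Year 1993: gap = -1.6 × (8.9 - 4.7) = -6.72%, loss ≈ 23045 × 6.72/100 ≈ 1549.
Total lost output = 1077 + 1527 + 594 + 1818 + 1549 = 6565 billion.

$6,565 billion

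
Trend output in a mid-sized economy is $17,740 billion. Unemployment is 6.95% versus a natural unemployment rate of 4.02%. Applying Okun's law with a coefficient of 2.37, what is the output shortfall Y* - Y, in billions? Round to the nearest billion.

$1,232 billion

Output gap = -2.37 × (6.95 - 4.02) = -2.37 × 2.93 = -6.9441%.
Actual GDP ≈ 17740 × 0.930559 ≈ 16508 billion, so the shortfall is 17740 - 16508 = 1232 billion.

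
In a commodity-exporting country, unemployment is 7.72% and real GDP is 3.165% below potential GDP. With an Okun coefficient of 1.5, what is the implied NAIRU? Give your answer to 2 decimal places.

5.61%

From Okun's law, u - u* = -(output gap)/β = -(-3.165)/1.5 = 2.11 points.
So u* = 7.72 - 2.11 = 5.61%.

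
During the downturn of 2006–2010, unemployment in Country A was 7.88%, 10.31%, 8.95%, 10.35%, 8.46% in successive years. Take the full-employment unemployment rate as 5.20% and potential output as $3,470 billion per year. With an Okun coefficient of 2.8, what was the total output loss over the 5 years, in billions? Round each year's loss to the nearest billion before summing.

$1,937 billion

Year 2006: gap = -2.8 × (7.88 - 5.2) = -7.504%, loss ≈ 3470 × 7.504/100 ≈ 260.
Year 2007: gap = -2.8 × (10.31 - 5.2) = -14.308%, loss ≈ 3470 × 14.308/100 ≈ 496.
Year 2008: gap = -2.8 × (8.95 - 5.2) = -10.5%, loss ≈ 3470 × 10.5/100 ≈ 364.
Year 2009: gap = -2.8 × (10.35 - 5.2) = -14.42%, loss ≈ 3470 × 14.42/100 ≈ 500.
Year 2010: gap = -2.8 × (8.46 - 5.2) = -9.128%, loss ≈ 3470 × 9.128/100 ≈ 317.
Total lost output = 260 + 496 + 364 + 500 + 317 = 1937 billion.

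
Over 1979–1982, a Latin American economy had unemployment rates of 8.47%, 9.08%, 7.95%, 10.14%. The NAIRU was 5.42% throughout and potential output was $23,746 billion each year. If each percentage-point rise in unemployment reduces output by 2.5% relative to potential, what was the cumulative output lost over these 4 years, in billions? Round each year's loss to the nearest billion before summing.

$8,288 billion

Year 1979: gap = -2.5 × (8.47 - 5.42) = -7.625%, loss ≈ 23746 × 7.625/100 ≈ 1811.
Year 1980: gap = -2.5 × (9.08 - 5.42) = -9.15%, loss ≈ 23746 × 9.15/100 ≈ 2173.
Year 1981: gap = -2.5 × (7.95 - 5.42) = -6.325%, loss ≈ 23746 × 6.325/100 ≈ 1502.
Year 1982: gap = -2.5 × (10.14 - 5.42) = -11.8%, loss ≈ 23746 × 11.8/100 ≈ 2802.
Total lost output = 1811 + 2173 + 1502 + 2802 = 8288 billion.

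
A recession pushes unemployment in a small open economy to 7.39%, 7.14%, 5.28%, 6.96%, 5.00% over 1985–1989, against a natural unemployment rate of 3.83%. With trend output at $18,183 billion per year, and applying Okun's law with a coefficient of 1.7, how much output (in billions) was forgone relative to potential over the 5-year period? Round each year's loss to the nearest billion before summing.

$3,901 billion

Year 1985: gap = -1.7 × (7.39 - 3.83) = -6.052%, loss ≈ 18183 × 6.052/100 ≈ 1100.
Year 1986: gap = -1.7 × (7.14 - 3.83) = -5.627%, loss ≈ 18183 × 5.627/100 ≈ 1023.
Year 1987: gap = -1.7 × (5.28 - 3.83) = -2.465%, loss ≈ 18183 × 2.465/100 ≈ 448.
Year 1988: gap = -1.7 × (6.96 - 3.83) = -5.321%, loss ≈ 18183 × 5.321/100 ≈ 968.
Year 1989: gap = -1.7 × (5 - 3.83) = -1.989%, loss ≈ 18183 × 1.989/100 ≈ 362.
Total lost output = 1100 + 1023 + 448 + 968 + 362 = 3901 billion.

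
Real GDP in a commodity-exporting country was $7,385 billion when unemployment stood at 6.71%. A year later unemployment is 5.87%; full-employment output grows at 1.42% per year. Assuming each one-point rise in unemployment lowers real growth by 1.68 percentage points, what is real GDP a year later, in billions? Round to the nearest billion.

$7,594 billion

Δu = 5.87 - 6.71 = -0.84 points.
Okun's law (growth form): g_Y = g_Y* - β × Δu = 1.42 - 1.68 × (-0.84) = 1.42 + 1.4112 = 2.8312%.
Real GDP in the next year = 7385 × (1 + 2.8312/100) = 7385 × 1.028312 ≈ 7594 billion.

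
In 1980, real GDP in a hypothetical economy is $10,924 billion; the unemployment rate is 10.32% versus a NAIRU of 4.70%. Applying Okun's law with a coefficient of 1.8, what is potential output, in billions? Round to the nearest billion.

Unemployment gap = 10.32 - 4.7 = 5.62 points, so output gap = -1.8 × 5.62 = -10.116%.
Since Y = Y* × (1 + gap/100), Y* = 10924/0.89884 ≈ 12153 billion.

$12,153 billion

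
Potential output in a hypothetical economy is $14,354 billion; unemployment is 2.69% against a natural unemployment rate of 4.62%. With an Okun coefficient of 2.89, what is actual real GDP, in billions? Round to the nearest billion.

Unemployment gap = 2.69 - 4.62 = -1.93 points, so the output gap is -2.89 × (-1.93) = 5.5777%.
Actual GDP = 14354 × (1 + 5.5777/100) = 14354 × 1.055777 ≈ 15155 billion.

$15,155 billion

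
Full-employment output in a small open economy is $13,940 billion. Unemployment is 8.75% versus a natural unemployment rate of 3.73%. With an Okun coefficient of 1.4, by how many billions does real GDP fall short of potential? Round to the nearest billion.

$980 billion

Output gap = -1.4 × (8.75 - 3.73) = -1.4 × 5.02 = -7.028%.
Actual GDP ≈ 13940 × 0.92972 ≈ 12960 billion, so the shortfall is 13940 - 12960 = 980 billion.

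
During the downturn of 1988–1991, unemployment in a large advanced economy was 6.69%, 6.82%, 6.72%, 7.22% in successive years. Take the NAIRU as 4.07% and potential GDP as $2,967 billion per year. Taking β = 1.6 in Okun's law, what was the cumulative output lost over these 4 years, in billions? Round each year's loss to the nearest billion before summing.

$531 billion

Year 1988: gap = -1.6 × (6.69 - 4.07) = -4.192%, loss ≈ 2967 × 4.192/100 ≈ 124.
Year 1989: gap = -1.6 × (6.82 - 4.07) = -4.4%, loss ≈ 2967 × 4.4/100 ≈ 131.
Year 1990: gap = -1.6 × (6.72 - 4.07) = -4.24%, loss ≈ 2967 × 4.24/100 ≈ 126.
Year 1991: gap = -1.6 × (7.22 - 4.07) = -5.04%, loss ≈ 2967 × 5.04/100 ≈ 150.
Total lost output = 124 + 131 + 126 + 150 = 531 billion.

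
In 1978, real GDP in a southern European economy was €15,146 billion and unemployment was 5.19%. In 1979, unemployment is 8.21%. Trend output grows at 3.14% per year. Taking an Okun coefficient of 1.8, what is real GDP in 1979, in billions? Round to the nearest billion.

€14,798 billion

Δu = 8.21 - 5.19 = 3.02 points.
Okun's law (growth form): g_Y = g_Y* - β × Δu = 3.14 - 1.8 × (3.02) = 3.14 - 5.436 = -2.296%.
Real GDP in the next year = 15146 × (1 - 2.296/100) = 15146 × 0.97704 ≈ 14798 billion.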